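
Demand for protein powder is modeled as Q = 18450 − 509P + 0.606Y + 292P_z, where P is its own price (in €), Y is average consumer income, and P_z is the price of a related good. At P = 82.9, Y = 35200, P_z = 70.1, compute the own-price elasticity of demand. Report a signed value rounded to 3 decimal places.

-2.337

At the given values, Q = 18450 − 509(82.9) + 0.606(35200) + 292(70.1) = 18054.3.
∂Q/∂P = −509.
E = (-509) × (82.9/18054.3) = -2.33717…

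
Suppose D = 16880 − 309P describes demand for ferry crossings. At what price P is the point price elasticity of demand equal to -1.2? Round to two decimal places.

29.80

Ed = −309P/(16880 − 309P). Set this equal to -1.2:
309P = 1.2·(16880 − 309P) ⇒ 309P(1 + 1.2) = 1.2·16880
P = 1.2·16880 / (309·2.2) = 29.7969…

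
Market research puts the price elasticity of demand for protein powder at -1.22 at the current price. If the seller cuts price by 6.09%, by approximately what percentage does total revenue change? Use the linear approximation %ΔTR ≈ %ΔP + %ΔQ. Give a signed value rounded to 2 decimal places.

+1.34%

%ΔQ ≈ Ed × %ΔP = (-1.22) × (-6.09%) = +7.4298%
%ΔTR ≈ %ΔP + %ΔQ = (-6.09%) + (+7.4298%) = +1.3398%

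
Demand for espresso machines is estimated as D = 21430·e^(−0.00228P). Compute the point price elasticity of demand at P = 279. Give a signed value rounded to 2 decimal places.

-0.64

dD/dP = −0.00228·D = -25.8639. At P = 279, D = 11343.8.
Ed = (dD/dP)·(P/D) = (-25.8639) × (279/11343.8) = -0.6361…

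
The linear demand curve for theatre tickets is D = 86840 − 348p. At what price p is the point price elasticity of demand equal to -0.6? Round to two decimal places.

Ed = −348p/(86840 − 348p). Set this equal to -0.6:
348p = 0.6·(86840 − 348p) ⇒ 348p(1 + 0.6) = 0.6·86840
p = 0.6·86840 / (348·1.6) = 93.5775…

93.58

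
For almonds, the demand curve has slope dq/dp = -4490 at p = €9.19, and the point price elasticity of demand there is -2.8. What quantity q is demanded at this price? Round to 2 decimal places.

14736.82

Ed = (dq/dp)·(p/q) ⇒ q = (dq/dp)·p/Ed = (-4490)·9.19/(-2.8) = 14736.8214…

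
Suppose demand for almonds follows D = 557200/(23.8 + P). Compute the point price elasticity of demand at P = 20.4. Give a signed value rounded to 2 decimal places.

-0.46

dD/dP = −557200/(23.8 + P)² = -285.211. At P = 20.4, D = 12606.3.
Ed = (dD/dP)·(P/D) = (-285.211) × (20.4/12606.3) = -0.4615…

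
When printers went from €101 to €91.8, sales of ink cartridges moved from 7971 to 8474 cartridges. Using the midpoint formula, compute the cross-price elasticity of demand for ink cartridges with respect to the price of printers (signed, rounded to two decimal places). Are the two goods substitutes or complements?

-0.64; complements

%ΔQ_{ink cartridges} = (8474 − 7971)/avg = 503/8222.5 = 0.061173…
%ΔP_{printers} = (91.8 − 101)/avg = -9.2/96.4 = -0.095435…
E_cross = (503/8222.5) / (-9.2/96.4) = -0.6409…
E_cross < 0 ⇒ the goods are complements.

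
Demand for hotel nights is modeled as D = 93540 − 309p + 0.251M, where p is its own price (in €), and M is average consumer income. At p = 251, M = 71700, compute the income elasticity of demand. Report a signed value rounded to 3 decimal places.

At the given values, D = 93540 − 309(251) + 0.251(71700) = 33977.7.
∂D/∂M = 0.251.
E = (0.251) × (71700/33977.7) = 0.52966…

0.530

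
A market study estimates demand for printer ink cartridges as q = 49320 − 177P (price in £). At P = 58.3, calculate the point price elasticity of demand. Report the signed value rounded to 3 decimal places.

-0.265

dq/dP = −177. At P = 58.3, q = 49320 − 177(58.3) = 39000.9.
Ed = (dq/dP)·(P/q) = −177 × (58.3/39000.9) = -0.26458…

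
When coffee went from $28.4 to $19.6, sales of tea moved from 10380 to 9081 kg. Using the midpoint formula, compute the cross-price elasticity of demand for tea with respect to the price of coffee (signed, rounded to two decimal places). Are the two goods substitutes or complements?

%ΔQ_{tea} = (9081 − 10380)/avg = -1299/9730.5 = -0.133497…
%ΔP_{coffee} = (19.6 − 28.4)/avg = -8.8/24 = -0.366666…
E_cross = (-1299/9730.5) / (-8.8/24) = 0.3640…
E_cross > 0 ⇒ the goods are substitutes.

0.36; substitutes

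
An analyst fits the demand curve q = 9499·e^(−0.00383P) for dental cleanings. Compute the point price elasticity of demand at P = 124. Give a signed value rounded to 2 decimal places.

-0.47

dq/dP = −0.00383·q = -22.6267. At P = 124, q = 5907.76.
Ed = (dq/dP)·(P/q) = (-22.6267) × (124/5907.76) = -0.4749…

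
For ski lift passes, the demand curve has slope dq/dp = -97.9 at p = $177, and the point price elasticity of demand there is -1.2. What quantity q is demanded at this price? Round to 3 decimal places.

Ed = (dq/dp)·(p/q) ⇒ q = (dq/dp)·p/Ed = (-97.9)·177/(-1.2) = 14440.25

14440.250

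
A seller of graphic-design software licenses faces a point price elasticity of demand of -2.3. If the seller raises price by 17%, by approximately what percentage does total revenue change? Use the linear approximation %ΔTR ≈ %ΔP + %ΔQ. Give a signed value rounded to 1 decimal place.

%ΔQ ≈ Ed × %ΔP = (-2.3) × (+17%) = -39.1000%
%ΔTR ≈ %ΔP + %ΔQ = (+17%) + (-39.1000%) = -22.1000%

-22.1%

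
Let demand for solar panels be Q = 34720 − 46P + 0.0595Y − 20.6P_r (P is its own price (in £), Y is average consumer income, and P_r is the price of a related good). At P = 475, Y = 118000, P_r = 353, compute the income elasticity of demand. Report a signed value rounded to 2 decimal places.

At the given values, Q = 34720 − 46(475) + 0.0595(118000) − 20.6(353) = 12619.2.
∂Q/∂Y = 0.0595.
E = (0.0595) × (118000/12619.2) = 0.5563…

0.56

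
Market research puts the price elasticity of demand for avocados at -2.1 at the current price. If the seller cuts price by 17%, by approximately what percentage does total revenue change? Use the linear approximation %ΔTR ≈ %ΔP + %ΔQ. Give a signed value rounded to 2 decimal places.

+18.70%

%ΔQ ≈ Ed × %ΔP = (-2.1) × (-17%) = +35.7000%
%ΔTR ≈ %ΔP + %ΔQ = (-17%) + (+35.7000%) = +18.7000%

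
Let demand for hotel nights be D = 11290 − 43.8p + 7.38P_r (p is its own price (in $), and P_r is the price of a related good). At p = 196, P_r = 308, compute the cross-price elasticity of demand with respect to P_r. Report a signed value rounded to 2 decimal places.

At the given values, D = 11290 − 43.8(196) + 7.38(308) = 4978.24.
∂D/∂P_r = 7.38.
E = (7.38) × (308/4978.24) = 0.4565…

0.46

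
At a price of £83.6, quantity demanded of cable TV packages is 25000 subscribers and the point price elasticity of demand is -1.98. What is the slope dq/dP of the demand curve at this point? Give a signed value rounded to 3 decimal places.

-592.105

Ed = (dq/dP)·(P/q) ⇒ dq/dP = Ed·q/P = (-1.98)·25000/83.6 = -592.10526…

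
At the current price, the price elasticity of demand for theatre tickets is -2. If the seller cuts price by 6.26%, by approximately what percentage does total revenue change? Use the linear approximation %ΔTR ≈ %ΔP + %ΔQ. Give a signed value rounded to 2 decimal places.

+6.26%

%ΔQ ≈ Ed × %ΔP = (-2) × (-6.26%) = +12.5200%
%ΔTR ≈ %ΔP + %ΔQ = (-6.26%) + (+12.5200%) = +6.2600%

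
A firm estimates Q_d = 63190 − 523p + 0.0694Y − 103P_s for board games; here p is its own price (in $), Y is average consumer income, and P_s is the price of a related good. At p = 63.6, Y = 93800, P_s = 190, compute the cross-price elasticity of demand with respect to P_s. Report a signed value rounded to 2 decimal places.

-1.16

At the given values, Q_d = 63190 − 523(63.6) + 0.0694(93800) − 103(190) = 16866.92.
∂Q_d/∂P_s = -103.
E = (-103) × (190/16866.92) = -1.1602…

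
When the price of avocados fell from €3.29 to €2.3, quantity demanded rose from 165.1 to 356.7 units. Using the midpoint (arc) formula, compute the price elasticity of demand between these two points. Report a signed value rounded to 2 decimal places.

%ΔQ = (356.7 − 165.1) / [(165.1 + 356.7)/2] = 191.6/260.9 = 0.734380…
%ΔP = (2.3 − 3.29) / [(3.29 + 2.3)/2] = -0.99/2.795 = -0.354203…
Arc Ed = %ΔQ / %ΔP = (191.6/260.9) / (-0.99/2.795) = -2.0733…

-2.07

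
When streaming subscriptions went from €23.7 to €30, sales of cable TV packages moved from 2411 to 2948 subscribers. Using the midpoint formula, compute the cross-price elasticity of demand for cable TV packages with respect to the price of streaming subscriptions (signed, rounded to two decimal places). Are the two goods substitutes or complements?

0.85; substitutes

%ΔQ_{cable TV packages} = (2948 − 2411)/avg = 537/2679.5 = 0.200410…
%ΔP_{streaming subscriptions} = (30 − 23.7)/avg = 6.3/26.85 = 0.234636…
E_cross = (537/2679.5) / (6.3/26.85) = 0.8541…
E_cross > 0 ⇒ the goods are substitutes.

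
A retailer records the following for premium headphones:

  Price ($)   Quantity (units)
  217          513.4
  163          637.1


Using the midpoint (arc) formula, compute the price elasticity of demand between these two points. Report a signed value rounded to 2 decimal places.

-0.76

%ΔQ = (637.1 − 513.4) / [(513.4 + 637.1)/2] = 123.7/575.25 = 0.215036…
%ΔP = (163 − 217) / [(217 + 163)/2] = -54/190 = -0.284210…
Arc Ed = %ΔQ / %ΔP = (123.7/575.25) / (-54/190) = -0.7566…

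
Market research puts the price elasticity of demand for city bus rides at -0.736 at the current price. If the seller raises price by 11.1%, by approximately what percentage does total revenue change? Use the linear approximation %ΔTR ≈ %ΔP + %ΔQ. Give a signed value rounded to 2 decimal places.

%ΔQ ≈ Ed × %ΔP = (-0.736) × (+11.1%) = -8.1696%
%ΔTR ≈ %ΔP + %ΔQ = (+11.1%) + (-8.1696%) = +2.9304%

+2.93%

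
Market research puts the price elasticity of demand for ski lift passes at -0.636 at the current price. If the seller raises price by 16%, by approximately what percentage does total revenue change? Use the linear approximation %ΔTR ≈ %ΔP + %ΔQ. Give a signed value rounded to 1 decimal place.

+5.8%

%ΔQ ≈ Ed × %ΔP = (-0.636) × (+16%) = -10.1760%
%ΔTR ≈ %ΔP + %ΔQ = (+16%) + (-10.1760%) = +5.8240%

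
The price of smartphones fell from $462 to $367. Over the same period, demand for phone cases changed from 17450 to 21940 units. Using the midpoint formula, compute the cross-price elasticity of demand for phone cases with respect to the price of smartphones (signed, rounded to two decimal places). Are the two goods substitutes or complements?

%ΔQ_{phone cases} = (21940 − 17450)/avg = 4490/19695 = 0.227976…
%ΔP_{smartphones} = (367 − 462)/avg = -95/414.5 = -0.229191…
E_cross = (4490/19695) / (-95/414.5) = -0.9946…
E_cross < 0 ⇒ the goods are complements.

-0.99; complements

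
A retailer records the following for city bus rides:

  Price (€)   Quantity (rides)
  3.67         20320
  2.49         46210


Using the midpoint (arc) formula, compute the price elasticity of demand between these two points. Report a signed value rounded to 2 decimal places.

-2.03

%ΔQ = (46210 − 20320) / [(20320 + 46210)/2] = 25890/33265 = 0.778295…
%ΔP = (2.49 − 3.67) / [(3.67 + 2.49)/2] = -1.18/3.08 = -0.383116…
Arc Ed = %ΔQ / %ΔP = (25890/33265) / (-1.18/3.08) = -2.0314…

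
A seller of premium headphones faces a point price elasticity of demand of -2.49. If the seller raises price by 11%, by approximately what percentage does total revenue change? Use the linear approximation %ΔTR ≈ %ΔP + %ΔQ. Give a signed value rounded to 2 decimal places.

-16.39%

%ΔQ ≈ Ed × %ΔP = (-2.49) × (+11%) = -27.3900%
%ΔTR ≈ %ΔP + %ΔQ = (+11%) + (-27.3900%) = -16.3900%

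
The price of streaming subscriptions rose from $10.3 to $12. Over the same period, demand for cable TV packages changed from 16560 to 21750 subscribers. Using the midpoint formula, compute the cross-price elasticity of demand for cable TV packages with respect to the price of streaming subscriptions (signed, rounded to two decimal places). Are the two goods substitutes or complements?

%ΔQ_{cable TV packages} = (21750 − 16560)/avg = 5190/19155 = 0.270947…
%ΔP_{streaming subscriptions} = (12 − 10.3)/avg = 1.7/11.15 = 0.152466…
E_cross = (5190/19155) / (1.7/11.15) = 1.7770…
E_cross > 0 ⇒ the goods are substitutes.

1.78; substitutes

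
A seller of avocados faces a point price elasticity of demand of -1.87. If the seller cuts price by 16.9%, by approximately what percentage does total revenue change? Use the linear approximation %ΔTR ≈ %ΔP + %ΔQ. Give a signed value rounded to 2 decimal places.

+14.70%

%ΔQ ≈ Ed × %ΔP = (-1.87) × (-16.9%) = +31.6030%
%ΔTR ≈ %ΔP + %ΔQ = (-16.9%) + (+31.6030%) = +14.7030%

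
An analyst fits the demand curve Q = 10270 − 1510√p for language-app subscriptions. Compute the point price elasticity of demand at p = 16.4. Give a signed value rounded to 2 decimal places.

-0.74

dQ/dp = −1510/(2√p) = -186.434. At p = 16.4, Q = 4154.97.
Ed = (dQ/dp)·(p/Q) = (-186.434) × (16.4/4154.97) = -0.7358…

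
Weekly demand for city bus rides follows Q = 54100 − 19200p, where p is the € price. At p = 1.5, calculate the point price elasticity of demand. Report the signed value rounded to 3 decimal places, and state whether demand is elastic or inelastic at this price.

dQ/dp = −19200. At p = 1.5, Q = 54100 − 19200(1.5) = 25300.
Ed = (dQ/dp)·(p/Q) = −19200 × (1.5/25300) = -1.13833…
|Ed| = 1.138 > 1, so demand is elastic.

-1.138; elastic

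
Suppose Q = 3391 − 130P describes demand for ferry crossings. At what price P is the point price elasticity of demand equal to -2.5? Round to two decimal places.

18.63

Ed = −130P/(3391 − 130P). Set this equal to -2.5:
130P = 2.5·(3391 − 130P) ⇒ 130P(1 + 2.5) = 2.5·3391
P = 2.5·3391 / (130·3.5) = 18.6318…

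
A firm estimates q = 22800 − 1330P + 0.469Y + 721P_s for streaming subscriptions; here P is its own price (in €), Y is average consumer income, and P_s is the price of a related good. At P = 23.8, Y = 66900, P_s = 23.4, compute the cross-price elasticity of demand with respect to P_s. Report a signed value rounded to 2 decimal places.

At the given values, q = 22800 − 1330(23.8) + 0.469(66900) + 721(23.4) = 39393.5.
∂q/∂P_s = 721.
E = (721) × (23.4/39393.5) = 0.4282…

0.43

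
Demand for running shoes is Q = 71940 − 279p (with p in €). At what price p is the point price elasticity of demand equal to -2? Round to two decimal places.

Ed = −279p/(71940 − 279p). Set this equal to -2:
279p = 2·(71940 − 279p) ⇒ 279p(1 + 2) = 2·71940
p = 2·71940 / (279·3) = 171.8996…

171.90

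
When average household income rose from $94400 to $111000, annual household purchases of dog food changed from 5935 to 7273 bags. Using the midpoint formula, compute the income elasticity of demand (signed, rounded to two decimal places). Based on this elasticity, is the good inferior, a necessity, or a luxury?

1.25; luxury

%ΔQ = (7273 − 5935)/[( 5935 + 7273)/2] = 1338/6604 = 0.202604…
%ΔIncome = (111000 − 94400)/[( 94400 + 111000)/2] = 16600/102700 = 0.161635…
E_income = (1338/6604) / (16600/102700) = 1.2534…
E_income > 1 ⇒ normal good, luxury.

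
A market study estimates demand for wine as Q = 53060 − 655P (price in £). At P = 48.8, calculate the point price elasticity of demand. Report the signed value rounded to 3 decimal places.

-1.515

dQ/dP = −655. At P = 48.8, Q = 53060 − 655(48.8) = 21096.
Ed = (dQ/dP)·(P/Q) = −655 × (48.8/21096) = -1.51516…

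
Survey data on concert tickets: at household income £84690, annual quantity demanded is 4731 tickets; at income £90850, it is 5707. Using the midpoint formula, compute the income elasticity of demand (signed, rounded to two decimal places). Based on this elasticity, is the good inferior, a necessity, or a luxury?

2.66; luxury

%ΔQ = (5707 − 4731)/[( 4731 + 5707)/2] = 976/5219 = 0.187009…
%ΔIncome = (90850 − 84690)/[( 84690 + 90850)/2] = 6160/87770 = 0.070183…
E_income = (976/5219) / (6160/87770) = 2.6645…
E_income > 1 ⇒ normal good, luxury.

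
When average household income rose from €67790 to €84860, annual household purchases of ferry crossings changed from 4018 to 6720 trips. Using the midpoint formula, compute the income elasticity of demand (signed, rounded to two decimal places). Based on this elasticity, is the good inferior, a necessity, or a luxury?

%ΔQ = (6720 − 4018)/[( 4018 + 6720)/2] = 2702/5369 = 0.503259…
%ΔIncome = (84860 − 67790)/[( 67790 + 84860)/2] = 17070/76325 = 0.223648…
E_income = (2702/5369) / (17070/76325) = 2.2502…
E_income > 1 ⇒ normal good, luxury.

2.25; luxury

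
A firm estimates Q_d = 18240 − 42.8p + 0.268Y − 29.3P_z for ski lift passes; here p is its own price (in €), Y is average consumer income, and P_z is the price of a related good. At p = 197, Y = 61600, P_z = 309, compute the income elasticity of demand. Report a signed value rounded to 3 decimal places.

0.956

At the given values, Q_d = 18240 − 42.8(197) + 0.268(61600) − 29.3(309) = 17263.5.
∂Q_d/∂Y = 0.268.
E = (0.268) × (61600/17263.5) = 0.95628…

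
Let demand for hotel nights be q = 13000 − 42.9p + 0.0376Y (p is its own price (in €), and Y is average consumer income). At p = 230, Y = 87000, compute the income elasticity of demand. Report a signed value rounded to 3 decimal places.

0.511

At the given values, q = 13000 − 42.9(230) + 0.0376(87000) = 6404.2.
∂q/∂Y = 0.0376.
E = (0.0376) × (87000/6404.2) = 0.51078…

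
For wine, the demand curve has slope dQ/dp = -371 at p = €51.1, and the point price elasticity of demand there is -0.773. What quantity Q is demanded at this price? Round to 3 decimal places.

24525.356

Ed = (dQ/dp)·(p/Q) ⇒ Q = (dQ/dp)·p/Ed = (-371)·51.1/(-0.773) = 24525.35575…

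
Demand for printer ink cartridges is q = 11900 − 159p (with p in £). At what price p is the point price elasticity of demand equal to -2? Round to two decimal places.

49.90

Ed = −159p/(11900 − 159p). Set this equal to -2:
159p = 2·(11900 − 159p) ⇒ 159p(1 + 2) = 2·11900
p = 2·11900 / (159·3) = 49.8951…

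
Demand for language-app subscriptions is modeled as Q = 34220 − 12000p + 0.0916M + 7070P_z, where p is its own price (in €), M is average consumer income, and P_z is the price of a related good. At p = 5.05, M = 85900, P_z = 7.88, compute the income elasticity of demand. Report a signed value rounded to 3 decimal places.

At the given values, Q = 34220 − 12000(5.05) + 0.0916(85900) + 7070(7.88) = 37200.04.
∂Q/∂M = 0.0916.
E = (0.0916) × (85900/37200.04) = 0.21151…

0.212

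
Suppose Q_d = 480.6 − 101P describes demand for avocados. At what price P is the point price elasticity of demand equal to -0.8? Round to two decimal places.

2.11

Ed = −101P/(480.6 − 101P). Set this equal to -0.8:
101P = 0.8·(480.6 − 101P) ⇒ 101P(1 + 0.8) = 0.8·480.6
P = 0.8·480.6 / (101·1.8) = 2.1148…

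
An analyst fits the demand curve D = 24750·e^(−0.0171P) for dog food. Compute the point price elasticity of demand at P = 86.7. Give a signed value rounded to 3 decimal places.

-1.483

dD/dP = −0.0171·D = -96.0947. At P = 86.7, D = 5619.57.
Ed = (dD/dP)·(P/D) = (-96.0947) × (86.7/5619.57) = -1.48257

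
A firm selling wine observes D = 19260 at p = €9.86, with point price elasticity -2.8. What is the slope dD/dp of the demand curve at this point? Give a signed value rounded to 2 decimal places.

Ed = (dD/dp)·(p/D) ⇒ dD/dp = Ed·D/p = (-2.8)·19260/9.86 = -5469.3711…

-5469.37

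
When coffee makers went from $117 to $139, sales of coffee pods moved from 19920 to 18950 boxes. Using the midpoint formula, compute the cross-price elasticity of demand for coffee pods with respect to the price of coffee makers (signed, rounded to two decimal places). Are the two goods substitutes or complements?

%ΔQ_{coffee pods} = (18950 − 19920)/avg = -970/19435 = -0.049909…
%ΔP_{coffee makers} = (139 − 117)/avg = 22/128 = 0.171875
E_cross = (-970/19435) / (22/128) = -0.2903…
E_cross < 0 ⇒ the goods are complements.

-0.29; complements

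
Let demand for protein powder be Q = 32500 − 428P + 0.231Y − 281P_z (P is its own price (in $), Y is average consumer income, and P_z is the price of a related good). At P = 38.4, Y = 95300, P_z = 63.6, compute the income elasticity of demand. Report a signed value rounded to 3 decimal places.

1.089

At the given values, Q = 32500 − 428(38.4) + 0.231(95300) − 281(63.6) = 20207.5.
∂Q/∂Y = 0.231.
E = (0.231) × (95300/20207.5) = 1.08941…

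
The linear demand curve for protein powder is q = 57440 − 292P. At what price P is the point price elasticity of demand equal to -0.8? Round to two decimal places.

87.43

Ed = −292P/(57440 − 292P). Set this equal to -0.8:
292P = 0.8·(57440 − 292P) ⇒ 292P(1 + 0.8) = 0.8·57440
P = 0.8·57440 / (292·1.8) = 87.4277…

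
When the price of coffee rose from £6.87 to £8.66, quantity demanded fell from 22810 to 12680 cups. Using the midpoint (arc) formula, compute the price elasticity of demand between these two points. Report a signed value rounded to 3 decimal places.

-2.476

%ΔQ = (12680 − 22810) / [(22810 + 12680)/2] = -10130/17745 = -0.570865…
%ΔP = (8.66 − 6.87) / [(6.87 + 8.66)/2] = 1.79/7.765 = 0.230521…
Arc Ed = %ΔQ / %ΔP = (-10130/17745) / (1.79/7.765) = -2.47640…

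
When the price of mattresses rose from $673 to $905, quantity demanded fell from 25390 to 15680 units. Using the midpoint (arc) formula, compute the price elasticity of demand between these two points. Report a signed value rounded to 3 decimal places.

%ΔQ = (15680 − 25390) / [(25390 + 15680)/2] = -9710/20535 = -0.472851…
%ΔP = (905 − 673) / [(673 + 905)/2] = 232/789 = 0.294043…
Arc Ed = %ΔQ / %ΔP = (-9710/20535) / (232/789) = -1.60810…

-1.608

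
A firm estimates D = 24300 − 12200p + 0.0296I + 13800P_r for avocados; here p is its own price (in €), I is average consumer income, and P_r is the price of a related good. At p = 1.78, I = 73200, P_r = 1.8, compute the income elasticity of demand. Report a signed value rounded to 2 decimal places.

At the given values, D = 24300 − 12200(1.78) + 0.0296(73200) + 13800(1.8) = 29590.72.
∂D/∂I = 0.0296.
E = (0.0296) × (73200/29590.72) = 0.0732…

0.07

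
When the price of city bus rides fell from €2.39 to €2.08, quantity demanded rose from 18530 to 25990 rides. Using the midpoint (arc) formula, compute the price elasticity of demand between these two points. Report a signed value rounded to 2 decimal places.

%ΔQ = (25990 − 18530) / [(18530 + 25990)/2] = 7460/22260 = 0.335130…
%ΔP = (2.08 − 2.39) / [(2.39 + 2.08)/2] = -0.31/2.235 = -0.138702…
Arc Ed = %ΔQ / %ΔP = (7460/22260) / (-0.31/2.235) = -2.4161…

-2.42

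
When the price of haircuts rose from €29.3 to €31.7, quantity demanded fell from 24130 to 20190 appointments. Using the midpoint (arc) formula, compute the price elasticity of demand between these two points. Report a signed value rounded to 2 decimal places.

-2.26

%ΔQ = (20190 − 24130) / [(24130 + 20190)/2] = -3940/22160 = -0.177797…
%ΔP = (31.7 − 29.3) / [(29.3 + 31.7)/2] = 2.4/30.5 = 0.078688…
Arc Ed = %ΔQ / %ΔP = (-3940/22160) / (2.4/30.5) = -2.2595…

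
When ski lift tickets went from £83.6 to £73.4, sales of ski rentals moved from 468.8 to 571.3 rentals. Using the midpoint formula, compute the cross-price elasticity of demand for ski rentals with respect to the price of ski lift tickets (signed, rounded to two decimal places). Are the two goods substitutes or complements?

-1.52; complements

%ΔQ_{ski rentals} = (571.3 − 468.8)/avg = 102.5/520.05 = 0.197096…
%ΔP_{ski lift tickets} = (73.4 − 83.6)/avg = -10.2/78.5 = -0.129936…
E_cross = (102.5/520.05) / (-10.2/78.5) = -1.5168…
E_cross < 0 ⇒ the goods are complements.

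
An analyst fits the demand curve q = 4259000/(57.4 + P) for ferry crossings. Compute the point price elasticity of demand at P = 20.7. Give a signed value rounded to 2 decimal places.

-0.27

dq/dP = −4259000/(57.4 + P)² = -698.241. At P = 20.7, q = 54532.7.
Ed = (dq/dP)·(P/q) = (-698.241) × (20.7/54532.7) = -0.2650…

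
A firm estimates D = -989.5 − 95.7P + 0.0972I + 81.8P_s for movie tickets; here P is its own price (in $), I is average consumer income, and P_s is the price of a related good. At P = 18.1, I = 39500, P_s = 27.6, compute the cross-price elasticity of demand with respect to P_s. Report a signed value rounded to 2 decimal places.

0.67

At the given values, D = -989.5 − 95.7(18.1) + 0.0972(39500) + 81.8(27.6) = 3375.41.
∂D/∂P_s = 81.8.
E = (81.8) × (27.6/3375.41) = 0.6688…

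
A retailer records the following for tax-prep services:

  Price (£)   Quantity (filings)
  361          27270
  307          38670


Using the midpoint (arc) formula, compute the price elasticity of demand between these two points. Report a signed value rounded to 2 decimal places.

%ΔQ = (38670 − 27270) / [(27270 + 38670)/2] = 11400/32970 = 0.345768…
%ΔP = (307 − 361) / [(361 + 307)/2] = -54/334 = -0.161676…
Arc Ed = %ΔQ / %ΔP = (11400/32970) / (-54/334) = -2.1386…

-2.14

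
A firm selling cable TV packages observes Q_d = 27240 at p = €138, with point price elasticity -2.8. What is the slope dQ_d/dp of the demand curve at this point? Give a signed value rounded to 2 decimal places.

Ed = (dQ_d/dp)·(p/Q_d) ⇒ dQ_d/dp = Ed·Q_d/p = (-2.8)·27240/138 = -552.6956…

-552.70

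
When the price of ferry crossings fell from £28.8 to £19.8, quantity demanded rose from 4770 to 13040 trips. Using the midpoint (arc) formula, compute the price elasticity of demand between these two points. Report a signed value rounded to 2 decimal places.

-2.51

%ΔQ = (13040 − 4770) / [(4770 + 13040)/2] = 8270/8905 = 0.928691…
%ΔP = (19.8 − 28.8) / [(28.8 + 19.8)/2] = -9/24.3 = -0.370370…
Arc Ed = %ΔQ / %ΔP = (8270/8905) / (-9/24.3) = -2.5074…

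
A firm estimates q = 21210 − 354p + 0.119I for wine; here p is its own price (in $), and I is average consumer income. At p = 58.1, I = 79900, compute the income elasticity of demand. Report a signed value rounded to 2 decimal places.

At the given values, q = 21210 − 354(58.1) + 0.119(79900) = 10150.7.
∂q/∂I = 0.119.
E = (0.119) × (79900/10150.7) = 0.9366…

0.94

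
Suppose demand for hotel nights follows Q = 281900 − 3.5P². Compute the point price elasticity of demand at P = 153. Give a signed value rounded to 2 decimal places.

dQ/dP = −2·3.5·P = -1071. At P = 153, Q = 199968.5.
Ed = (dQ/dP)·(P/Q) = (-1071) × (153/199968.5) = -0.8194…

-0.82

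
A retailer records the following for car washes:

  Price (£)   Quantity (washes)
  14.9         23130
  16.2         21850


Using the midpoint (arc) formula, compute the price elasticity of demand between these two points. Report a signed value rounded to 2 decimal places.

-0.68

%ΔQ = (21850 − 23130) / [(23130 + 21850)/2] = -1280/22490 = -0.056914…
%ΔP = (16.2 − 14.9) / [(14.9 + 16.2)/2] = 1.3/15.55 = 0.083601…
Arc Ed = %ΔQ / %ΔP = (-1280/22490) / (1.3/15.55) = -0.6807…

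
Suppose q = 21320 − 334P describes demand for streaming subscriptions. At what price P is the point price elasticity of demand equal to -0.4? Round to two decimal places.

Ed = −334P/(21320 − 334P). Set this equal to -0.4:
334P = 0.4·(21320 − 334P) ⇒ 334P(1 + 0.4) = 0.4·21320
P = 0.4·21320 / (334·1.4) = 18.2378…

18.24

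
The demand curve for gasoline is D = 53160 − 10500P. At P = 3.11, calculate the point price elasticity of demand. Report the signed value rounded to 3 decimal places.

dD/dP = −10500. At P = 3.11, D = 53160 − 10500(3.11) = 20505.
Ed = (dD/dP)·(P/D) = −10500 × (3.11/20505) = -1.59253…

-1.593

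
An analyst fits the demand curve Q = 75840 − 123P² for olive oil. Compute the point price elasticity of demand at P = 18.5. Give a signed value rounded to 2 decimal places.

dQ/dP = −2·123·P = -4551. At P = 18.5, Q = 33743.25.
Ed = (dQ/dP)·(P/Q) = (-4551) × (18.5/33743.25) = -2.4951…

-2.50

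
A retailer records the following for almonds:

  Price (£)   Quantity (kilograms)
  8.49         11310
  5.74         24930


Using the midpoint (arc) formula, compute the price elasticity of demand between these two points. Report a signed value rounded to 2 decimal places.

-1.94

%ΔQ = (24930 − 11310) / [(11310 + 24930)/2] = 13620/18120 = 0.751655…
%ΔP = (5.74 − 8.49) / [(8.49 + 5.74)/2] = -2.75/7.115 = -0.386507…
Arc Ed = %ΔQ / %ΔP = (13620/18120) / (-2.75/7.115) = -1.9447…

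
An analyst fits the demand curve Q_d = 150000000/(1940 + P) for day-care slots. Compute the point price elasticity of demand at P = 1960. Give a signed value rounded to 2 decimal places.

dQ_d/dP = −150000000/(1940 + P)² = -9.86193. At P = 1960, Q_d = 38461.5.
Ed = (dQ_d/dP)·(P/Q_d) = (-9.86193) × (1960/38461.5) = -0.5025…

-0.50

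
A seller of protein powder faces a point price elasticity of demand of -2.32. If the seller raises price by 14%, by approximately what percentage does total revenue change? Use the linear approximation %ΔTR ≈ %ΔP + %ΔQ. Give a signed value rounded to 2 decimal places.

%ΔQ ≈ Ed × %ΔP = (-2.32) × (+14%) = -32.4800%
%ΔTR ≈ %ΔP + %ΔQ = (+14%) + (-32.4800%) = -18.4800%

-18.48%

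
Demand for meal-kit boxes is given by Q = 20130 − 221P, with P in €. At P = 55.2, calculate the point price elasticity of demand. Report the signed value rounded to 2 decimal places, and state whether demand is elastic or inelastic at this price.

dQ/dP = −221. At P = 55.2, Q = 20130 − 221(55.2) = 7930.8.
Ed = (dQ/dP)·(P/Q) = −221 × (55.2/7930.8) = -1.5382…
|Ed| = 1.54 > 1, so demand is elastic.

-1.54; elastic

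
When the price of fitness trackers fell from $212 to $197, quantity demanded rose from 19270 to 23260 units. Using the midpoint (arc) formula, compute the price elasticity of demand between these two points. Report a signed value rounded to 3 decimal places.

%ΔQ = (23260 − 19270) / [(19270 + 23260)/2] = 3990/21265 = 0.187632…
%ΔP = (197 − 212) / [(212 + 197)/2] = -15/204.5 = -0.073349…
Arc Ed = %ΔQ / %ΔP = (3990/21265) / (-15/204.5) = -2.55805…

-2.558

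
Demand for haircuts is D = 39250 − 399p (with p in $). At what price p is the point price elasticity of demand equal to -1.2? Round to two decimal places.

53.66

Ed = −399p/(39250 − 399p). Set this equal to -1.2:
399p = 1.2·(39250 − 399p) ⇒ 399p(1 + 1.2) = 1.2·39250
p = 1.2·39250 / (399·2.2) = 53.6568…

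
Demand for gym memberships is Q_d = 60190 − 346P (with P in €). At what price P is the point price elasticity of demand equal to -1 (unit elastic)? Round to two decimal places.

Ed = −346P/(60190 − 346P). Set this equal to -1:
346P = 1·(60190 − 346P) ⇒ 346P(1 + 1) = 1·60190
P = 1·60190 / (346·2) = 86.9797…

86.98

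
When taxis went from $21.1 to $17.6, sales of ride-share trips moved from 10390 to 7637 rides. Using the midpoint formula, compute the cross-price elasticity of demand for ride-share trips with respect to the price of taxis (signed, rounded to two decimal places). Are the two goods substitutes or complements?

%ΔQ_{ride-share trips} = (7637 − 10390)/avg = -2753/9013.5 = -0.305430…
%ΔP_{taxis} = (17.6 − 21.1)/avg = -3.5/19.35 = -0.180878…
E_cross = (-2753/9013.5) / (-3.5/19.35) = 1.6885…
E_cross > 0 ⇒ the goods are substitutes.

1.69; substitutes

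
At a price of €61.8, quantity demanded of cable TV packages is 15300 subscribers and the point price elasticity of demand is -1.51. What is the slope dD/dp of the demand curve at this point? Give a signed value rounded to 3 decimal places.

-373.835

Ed = (dD/dp)·(p/D) ⇒ dD/dp = Ed·D/p = (-1.51)·15300/61.8 = -373.83495…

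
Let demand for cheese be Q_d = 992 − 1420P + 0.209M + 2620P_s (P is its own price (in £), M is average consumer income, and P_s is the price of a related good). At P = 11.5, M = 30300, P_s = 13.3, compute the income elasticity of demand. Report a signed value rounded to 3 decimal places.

0.245

At the given values, Q_d = 992 − 1420(11.5) + 0.209(30300) + 2620(13.3) = 25840.7.
∂Q_d/∂M = 0.209.
E = (0.209) × (30300/25840.7) = 0.24506…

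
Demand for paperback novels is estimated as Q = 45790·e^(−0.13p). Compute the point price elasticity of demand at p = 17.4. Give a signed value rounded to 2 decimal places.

dQ/dp = −0.13·Q = -619.926. At p = 17.4, Q = 4768.66.
Ed = (dQ/dp)·(p/Q) = (-619.926) × (17.4/4768.66) = -2.262

-2.26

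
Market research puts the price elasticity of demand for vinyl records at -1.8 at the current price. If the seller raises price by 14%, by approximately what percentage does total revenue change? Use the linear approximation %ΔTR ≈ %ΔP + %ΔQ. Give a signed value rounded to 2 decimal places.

-11.20%

%ΔQ ≈ Ed × %ΔP = (-1.8) × (+14%) = -25.2000%
%ΔTR ≈ %ΔP + %ΔQ = (+14%) + (-25.2000%) = -11.2000%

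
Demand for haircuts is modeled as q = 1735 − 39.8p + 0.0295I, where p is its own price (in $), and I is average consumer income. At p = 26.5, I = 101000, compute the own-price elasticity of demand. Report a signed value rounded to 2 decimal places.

At the given values, q = 1735 − 39.8(26.5) + 0.0295(101000) = 3659.8.
∂q/∂p = −39.8.
E = (-39.8) × (26.5/3659.8) = -0.2881…

-0.29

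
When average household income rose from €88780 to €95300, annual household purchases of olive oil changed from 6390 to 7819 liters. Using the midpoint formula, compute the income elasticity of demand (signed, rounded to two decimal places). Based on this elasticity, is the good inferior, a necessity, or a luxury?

2.84; luxury

%ΔQ = (7819 − 6390)/[( 6390 + 7819)/2] = 1429/7104.5 = 0.201140…
%ΔIncome = (95300 − 88780)/[( 88780 + 95300)/2] = 6520/92040 = 0.070838…
E_income = (1429/7104.5) / (6520/92040) = 2.8394…
E_income > 1 ⇒ normal good, luxury.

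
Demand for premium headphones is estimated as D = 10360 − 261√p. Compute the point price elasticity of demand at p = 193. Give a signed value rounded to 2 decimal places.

dD/dp = −261/(2√p) = -9.3936. At p = 193, D = 6734.07.
Ed = (dD/dp)·(p/D) = (-9.3936) × (193/6734.07) = -0.2692…

-0.27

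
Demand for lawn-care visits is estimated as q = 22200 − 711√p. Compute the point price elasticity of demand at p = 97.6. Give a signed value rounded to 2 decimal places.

dq/dp = −711/(2√p) = -35.9844. At p = 97.6, q = 15175.8.
Ed = (dq/dp)·(p/q) = (-35.9844) × (97.6/15175.8) = -0.2314…

-0.23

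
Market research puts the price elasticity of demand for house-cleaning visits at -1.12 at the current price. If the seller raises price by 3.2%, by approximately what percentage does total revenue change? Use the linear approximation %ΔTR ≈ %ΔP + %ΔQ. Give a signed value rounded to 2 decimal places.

%ΔQ ≈ Ed × %ΔP = (-1.12) × (+3.2%) = -3.5840%
%ΔTR ≈ %ΔP + %ΔQ = (+3.2%) + (-3.5840%) = -0.3840%

-0.38%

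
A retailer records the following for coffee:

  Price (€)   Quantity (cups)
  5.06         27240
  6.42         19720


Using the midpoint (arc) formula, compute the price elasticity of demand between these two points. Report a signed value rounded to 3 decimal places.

%ΔQ = (19720 − 27240) / [(27240 + 19720)/2] = -7520/23480 = -0.320272…
%ΔP = (6.42 − 5.06) / [(5.06 + 6.42)/2] = 1.36/5.74 = 0.236933…
Arc Ed = %ΔQ / %ΔP = (-7520/23480) / (1.36/5.74) = -1.35173…

-1.352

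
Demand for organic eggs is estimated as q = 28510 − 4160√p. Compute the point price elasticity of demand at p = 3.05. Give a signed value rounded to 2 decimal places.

-0.17

dq/dp = −4160/(2√p) = -1191. At p = 3.05, q = 21244.9.
Ed = (dq/dp)·(p/q) = (-1191) × (3.05/21244.9) = -0.1709…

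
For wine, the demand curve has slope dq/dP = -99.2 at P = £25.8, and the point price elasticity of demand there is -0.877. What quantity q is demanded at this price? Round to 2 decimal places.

Ed = (dq/dP)·(P/q) ⇒ q = (dq/dP)·P/Ed = (-99.2)·25.8/(-0.877) = 2918.3124…

2918.31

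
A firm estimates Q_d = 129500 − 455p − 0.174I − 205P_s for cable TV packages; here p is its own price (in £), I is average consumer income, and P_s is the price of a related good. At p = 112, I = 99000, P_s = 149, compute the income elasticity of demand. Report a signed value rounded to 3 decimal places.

-0.560

At the given values, Q_d = 129500 − 455(112) − 0.174(99000) − 205(149) = 30769.
∂Q_d/∂I = -0.174.
E = (-0.174) × (99000/30769) = -0.55984…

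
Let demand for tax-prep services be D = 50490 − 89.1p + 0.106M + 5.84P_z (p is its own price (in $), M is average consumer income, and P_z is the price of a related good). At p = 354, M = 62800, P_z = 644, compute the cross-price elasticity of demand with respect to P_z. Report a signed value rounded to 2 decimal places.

0.13

At the given values, D = 50490 − 89.1(354) + 0.106(62800) + 5.84(644) = 29366.36.
∂D/∂P_z = 5.84.
E = (5.84) × (644/29366.36) = 0.1280…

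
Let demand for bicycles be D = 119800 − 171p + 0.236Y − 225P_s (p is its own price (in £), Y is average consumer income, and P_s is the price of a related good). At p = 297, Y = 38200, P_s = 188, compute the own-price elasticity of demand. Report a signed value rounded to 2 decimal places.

-1.42

At the given values, D = 119800 − 171(297) + 0.236(38200) − 225(188) = 35728.2.
∂D/∂p = −171.
E = (-171) × (297/35728.2) = -1.4214…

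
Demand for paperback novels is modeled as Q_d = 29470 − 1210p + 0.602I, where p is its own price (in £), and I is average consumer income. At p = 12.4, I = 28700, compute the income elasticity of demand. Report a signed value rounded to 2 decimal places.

At the given values, Q_d = 29470 − 1210(12.4) + 0.602(28700) = 31743.4.
∂Q_d/∂I = 0.602.
E = (0.602) × (28700/31743.4) = 0.5442…

0.54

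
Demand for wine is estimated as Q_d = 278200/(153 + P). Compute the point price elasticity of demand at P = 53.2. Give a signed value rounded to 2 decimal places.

-0.26

dQ_d/dP = −278200/(153 + P)² = -6.54304. At P = 53.2, Q_d = 1349.18.
Ed = (dQ_d/dP)·(P/Q_d) = (-6.54304) × (53.2/1349.18) = -0.2580…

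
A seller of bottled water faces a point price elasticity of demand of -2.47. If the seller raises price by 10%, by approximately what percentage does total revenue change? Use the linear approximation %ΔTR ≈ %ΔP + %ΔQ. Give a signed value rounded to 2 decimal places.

-14.70%

%ΔQ ≈ Ed × %ΔP = (-2.47) × (+10%) = -24.7000%
%ΔTR ≈ %ΔP + %ΔQ = (+10%) + (-24.7000%) = -14.7000%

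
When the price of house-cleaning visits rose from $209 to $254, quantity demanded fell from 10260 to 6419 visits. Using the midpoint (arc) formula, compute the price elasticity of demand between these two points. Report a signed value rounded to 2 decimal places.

-2.37

%ΔQ = (6419 − 10260) / [(10260 + 6419)/2] = -3841/8339.5 = -0.460579…
%ΔP = (254 − 209) / [(209 + 254)/2] = 45/231.5 = 0.194384…
Arc Ed = %ΔQ / %ΔP = (-3841/8339.5) / (45/231.5) = -2.3694…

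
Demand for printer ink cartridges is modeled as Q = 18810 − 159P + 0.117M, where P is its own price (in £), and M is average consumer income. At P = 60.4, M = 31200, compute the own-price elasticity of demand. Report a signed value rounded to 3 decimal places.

At the given values, Q = 18810 − 159(60.4) + 0.117(31200) = 12856.8.
∂Q/∂P = −159.
E = (-159) × (60.4/12856.8) = -0.74696…

-0.747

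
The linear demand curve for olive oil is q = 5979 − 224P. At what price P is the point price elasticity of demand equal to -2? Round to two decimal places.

Ed = −224P/(5979 − 224P). Set this equal to -2:
224P = 2·(5979 − 224P) ⇒ 224P(1 + 2) = 2·5979
P = 2·5979 / (224·3) = 17.7946…

17.79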